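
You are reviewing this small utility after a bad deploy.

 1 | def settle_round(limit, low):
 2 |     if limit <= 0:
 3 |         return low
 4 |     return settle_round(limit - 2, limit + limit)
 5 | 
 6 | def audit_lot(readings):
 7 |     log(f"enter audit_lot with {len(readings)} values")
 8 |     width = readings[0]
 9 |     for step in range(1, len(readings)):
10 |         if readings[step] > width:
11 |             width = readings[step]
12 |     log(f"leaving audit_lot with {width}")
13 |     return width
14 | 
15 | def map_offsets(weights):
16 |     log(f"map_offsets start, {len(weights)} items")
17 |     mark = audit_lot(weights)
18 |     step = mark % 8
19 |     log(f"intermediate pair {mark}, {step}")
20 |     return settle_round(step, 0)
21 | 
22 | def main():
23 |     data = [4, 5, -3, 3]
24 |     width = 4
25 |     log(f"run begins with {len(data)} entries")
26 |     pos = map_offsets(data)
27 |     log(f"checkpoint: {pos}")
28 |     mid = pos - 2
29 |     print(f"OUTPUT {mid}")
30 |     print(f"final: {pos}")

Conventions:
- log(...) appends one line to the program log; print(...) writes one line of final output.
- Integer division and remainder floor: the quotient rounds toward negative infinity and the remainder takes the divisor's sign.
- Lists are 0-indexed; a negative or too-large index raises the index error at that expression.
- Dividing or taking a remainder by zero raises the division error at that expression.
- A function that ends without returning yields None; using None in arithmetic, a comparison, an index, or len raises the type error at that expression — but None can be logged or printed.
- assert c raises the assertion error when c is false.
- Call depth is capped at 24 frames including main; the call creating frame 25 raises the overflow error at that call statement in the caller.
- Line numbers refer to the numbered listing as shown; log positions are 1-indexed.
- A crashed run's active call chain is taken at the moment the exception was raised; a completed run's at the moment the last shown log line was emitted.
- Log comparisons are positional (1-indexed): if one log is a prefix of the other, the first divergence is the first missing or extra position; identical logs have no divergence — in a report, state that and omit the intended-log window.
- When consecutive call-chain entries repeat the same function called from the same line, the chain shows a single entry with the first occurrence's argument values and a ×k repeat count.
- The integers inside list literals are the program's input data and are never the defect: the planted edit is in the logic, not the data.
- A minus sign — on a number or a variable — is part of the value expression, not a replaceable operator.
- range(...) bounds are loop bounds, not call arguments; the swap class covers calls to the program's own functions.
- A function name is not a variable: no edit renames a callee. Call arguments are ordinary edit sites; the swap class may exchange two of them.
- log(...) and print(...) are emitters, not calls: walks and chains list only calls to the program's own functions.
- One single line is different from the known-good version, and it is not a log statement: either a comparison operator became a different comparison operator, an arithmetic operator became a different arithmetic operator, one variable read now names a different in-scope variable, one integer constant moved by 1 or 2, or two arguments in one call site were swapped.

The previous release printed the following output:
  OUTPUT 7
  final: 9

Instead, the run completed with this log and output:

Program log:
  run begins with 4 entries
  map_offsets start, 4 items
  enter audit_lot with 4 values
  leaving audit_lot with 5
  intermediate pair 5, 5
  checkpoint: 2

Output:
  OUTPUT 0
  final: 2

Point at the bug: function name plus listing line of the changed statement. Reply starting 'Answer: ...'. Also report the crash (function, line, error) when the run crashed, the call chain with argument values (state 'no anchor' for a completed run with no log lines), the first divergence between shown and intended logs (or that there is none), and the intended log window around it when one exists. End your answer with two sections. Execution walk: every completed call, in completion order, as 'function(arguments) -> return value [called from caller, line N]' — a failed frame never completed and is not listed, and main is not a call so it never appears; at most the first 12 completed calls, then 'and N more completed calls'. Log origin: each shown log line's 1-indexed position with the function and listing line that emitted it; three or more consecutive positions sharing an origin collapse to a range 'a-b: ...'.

Answer: the defect is in settle_round at line 4.
Key observation: At log position 6 the runs split — shown 'checkpoint: 2', but the working version logs 'checkpoint: 9'.
Call chain: main.
First divergence: position 6 — the shown line 'checkpoint: 2' should read 'checkpoint: 9'.
Intended log window:
  4: leaving audit_lot with 5
  5: intermediate pair 5, 5
  6: checkpoint: 9
Execution walk:
  audit_lot([4, 5, -3, 3]) -> 5  [called from map_offsets, line 17]
  settle_round(-1, 2) -> 2  [called from settle_round, line 4]
  settle_round(1, 6) -> 2  [called from settle_round, line 4]
  settle_round(3, 10) -> 2  [called from settle_round, line 4]
  settle_round(5, 0) -> 2  [called from map_offsets, line 20]
  map_offsets([4, 5, -3, 3]) -> 2  [called from main, line 26]
Log origin:
  1 — main, line 25
  2 — map_offsets, line 16
  3 — audit_lot, line 7
  4 — audit_lot, line 12
  5 — map_offsets, line 19
  6 — main, line 27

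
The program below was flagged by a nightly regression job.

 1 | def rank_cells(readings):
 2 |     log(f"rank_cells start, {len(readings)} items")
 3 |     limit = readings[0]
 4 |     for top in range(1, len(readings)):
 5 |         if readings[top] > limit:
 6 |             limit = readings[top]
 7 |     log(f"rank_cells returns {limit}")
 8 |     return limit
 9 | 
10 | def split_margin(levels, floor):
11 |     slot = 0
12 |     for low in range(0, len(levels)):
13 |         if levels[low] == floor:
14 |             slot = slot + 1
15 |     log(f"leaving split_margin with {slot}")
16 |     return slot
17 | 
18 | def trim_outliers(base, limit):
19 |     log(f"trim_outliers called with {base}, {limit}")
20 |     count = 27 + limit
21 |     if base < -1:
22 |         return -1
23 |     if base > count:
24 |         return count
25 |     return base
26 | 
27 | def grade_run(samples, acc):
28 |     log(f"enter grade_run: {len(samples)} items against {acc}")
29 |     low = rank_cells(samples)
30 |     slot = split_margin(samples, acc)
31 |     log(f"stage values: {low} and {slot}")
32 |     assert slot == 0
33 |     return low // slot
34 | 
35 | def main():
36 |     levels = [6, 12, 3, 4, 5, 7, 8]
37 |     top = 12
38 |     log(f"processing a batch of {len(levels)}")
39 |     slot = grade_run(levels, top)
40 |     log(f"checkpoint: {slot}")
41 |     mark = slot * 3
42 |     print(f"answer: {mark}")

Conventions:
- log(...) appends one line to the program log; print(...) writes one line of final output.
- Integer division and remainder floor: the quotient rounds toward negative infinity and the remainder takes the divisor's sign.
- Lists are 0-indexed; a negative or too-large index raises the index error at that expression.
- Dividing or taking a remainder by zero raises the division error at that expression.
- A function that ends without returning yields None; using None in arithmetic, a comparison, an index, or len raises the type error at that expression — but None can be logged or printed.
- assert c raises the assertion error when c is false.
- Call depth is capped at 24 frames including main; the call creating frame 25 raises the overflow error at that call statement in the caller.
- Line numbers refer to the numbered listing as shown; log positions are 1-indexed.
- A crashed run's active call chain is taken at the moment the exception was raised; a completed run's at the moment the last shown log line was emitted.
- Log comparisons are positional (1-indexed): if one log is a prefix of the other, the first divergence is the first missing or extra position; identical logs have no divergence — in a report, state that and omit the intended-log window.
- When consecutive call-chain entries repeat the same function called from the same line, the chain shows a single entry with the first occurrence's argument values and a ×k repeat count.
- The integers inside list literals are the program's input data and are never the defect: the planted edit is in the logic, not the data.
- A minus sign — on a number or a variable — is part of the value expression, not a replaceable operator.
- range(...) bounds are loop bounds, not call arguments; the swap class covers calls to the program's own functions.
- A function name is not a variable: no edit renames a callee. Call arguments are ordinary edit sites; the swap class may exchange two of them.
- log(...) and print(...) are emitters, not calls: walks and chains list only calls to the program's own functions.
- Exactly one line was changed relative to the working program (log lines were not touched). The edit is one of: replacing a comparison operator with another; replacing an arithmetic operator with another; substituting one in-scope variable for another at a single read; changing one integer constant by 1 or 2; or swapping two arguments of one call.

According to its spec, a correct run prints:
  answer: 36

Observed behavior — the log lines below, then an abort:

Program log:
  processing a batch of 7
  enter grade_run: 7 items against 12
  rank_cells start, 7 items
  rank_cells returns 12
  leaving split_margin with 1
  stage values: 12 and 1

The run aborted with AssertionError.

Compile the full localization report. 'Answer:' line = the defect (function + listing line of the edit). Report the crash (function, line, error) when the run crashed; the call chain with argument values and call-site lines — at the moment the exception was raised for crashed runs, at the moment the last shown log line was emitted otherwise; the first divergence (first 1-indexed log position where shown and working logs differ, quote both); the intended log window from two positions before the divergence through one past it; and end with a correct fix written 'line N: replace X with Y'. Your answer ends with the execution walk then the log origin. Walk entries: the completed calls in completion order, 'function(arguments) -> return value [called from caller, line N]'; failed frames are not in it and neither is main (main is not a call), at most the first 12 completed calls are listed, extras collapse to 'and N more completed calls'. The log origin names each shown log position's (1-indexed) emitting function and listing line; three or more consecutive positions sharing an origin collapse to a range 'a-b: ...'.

Answer: the defect is in grade_run at line 32.
Key observation: Only 6 log lines were emitted before the run died; the intended continuation was 'checkpoint: 12'.
Crash: grade_run, line 32, AssertionError.
Call chain: main -> grade_run([6, 12, 3, 4, 5, 7, 8], 12) (called at line 39).
First divergence: position 7; the shown log stops at 6 lines while the working version next logs 'checkpoint: 12'.
Intended log window:
  5: leaving split_margin with 1
  6: stage values: 12 and 1
  7: checkpoint: 12
Execution walk:
  rank_cells([6, 12, 3, 4, 5, 7, 8]) -> 12  [called from grade_run, line 29]
  split_margin([6, 12, 3, 4, 5, 7, 8], 12) -> 1  [called from grade_run, line 30]
Log origins:
  1: emitted by main (line 38)
  2: emitted by grade_run (line 28)
  3: emitted by rank_cells (line 2)
  4: emitted by rank_cells (line 7)
  5: emitted by split_margin (line 15)
  6: emitted by grade_run (line 31)
A correct fix: line 32: replace `==` with `>`.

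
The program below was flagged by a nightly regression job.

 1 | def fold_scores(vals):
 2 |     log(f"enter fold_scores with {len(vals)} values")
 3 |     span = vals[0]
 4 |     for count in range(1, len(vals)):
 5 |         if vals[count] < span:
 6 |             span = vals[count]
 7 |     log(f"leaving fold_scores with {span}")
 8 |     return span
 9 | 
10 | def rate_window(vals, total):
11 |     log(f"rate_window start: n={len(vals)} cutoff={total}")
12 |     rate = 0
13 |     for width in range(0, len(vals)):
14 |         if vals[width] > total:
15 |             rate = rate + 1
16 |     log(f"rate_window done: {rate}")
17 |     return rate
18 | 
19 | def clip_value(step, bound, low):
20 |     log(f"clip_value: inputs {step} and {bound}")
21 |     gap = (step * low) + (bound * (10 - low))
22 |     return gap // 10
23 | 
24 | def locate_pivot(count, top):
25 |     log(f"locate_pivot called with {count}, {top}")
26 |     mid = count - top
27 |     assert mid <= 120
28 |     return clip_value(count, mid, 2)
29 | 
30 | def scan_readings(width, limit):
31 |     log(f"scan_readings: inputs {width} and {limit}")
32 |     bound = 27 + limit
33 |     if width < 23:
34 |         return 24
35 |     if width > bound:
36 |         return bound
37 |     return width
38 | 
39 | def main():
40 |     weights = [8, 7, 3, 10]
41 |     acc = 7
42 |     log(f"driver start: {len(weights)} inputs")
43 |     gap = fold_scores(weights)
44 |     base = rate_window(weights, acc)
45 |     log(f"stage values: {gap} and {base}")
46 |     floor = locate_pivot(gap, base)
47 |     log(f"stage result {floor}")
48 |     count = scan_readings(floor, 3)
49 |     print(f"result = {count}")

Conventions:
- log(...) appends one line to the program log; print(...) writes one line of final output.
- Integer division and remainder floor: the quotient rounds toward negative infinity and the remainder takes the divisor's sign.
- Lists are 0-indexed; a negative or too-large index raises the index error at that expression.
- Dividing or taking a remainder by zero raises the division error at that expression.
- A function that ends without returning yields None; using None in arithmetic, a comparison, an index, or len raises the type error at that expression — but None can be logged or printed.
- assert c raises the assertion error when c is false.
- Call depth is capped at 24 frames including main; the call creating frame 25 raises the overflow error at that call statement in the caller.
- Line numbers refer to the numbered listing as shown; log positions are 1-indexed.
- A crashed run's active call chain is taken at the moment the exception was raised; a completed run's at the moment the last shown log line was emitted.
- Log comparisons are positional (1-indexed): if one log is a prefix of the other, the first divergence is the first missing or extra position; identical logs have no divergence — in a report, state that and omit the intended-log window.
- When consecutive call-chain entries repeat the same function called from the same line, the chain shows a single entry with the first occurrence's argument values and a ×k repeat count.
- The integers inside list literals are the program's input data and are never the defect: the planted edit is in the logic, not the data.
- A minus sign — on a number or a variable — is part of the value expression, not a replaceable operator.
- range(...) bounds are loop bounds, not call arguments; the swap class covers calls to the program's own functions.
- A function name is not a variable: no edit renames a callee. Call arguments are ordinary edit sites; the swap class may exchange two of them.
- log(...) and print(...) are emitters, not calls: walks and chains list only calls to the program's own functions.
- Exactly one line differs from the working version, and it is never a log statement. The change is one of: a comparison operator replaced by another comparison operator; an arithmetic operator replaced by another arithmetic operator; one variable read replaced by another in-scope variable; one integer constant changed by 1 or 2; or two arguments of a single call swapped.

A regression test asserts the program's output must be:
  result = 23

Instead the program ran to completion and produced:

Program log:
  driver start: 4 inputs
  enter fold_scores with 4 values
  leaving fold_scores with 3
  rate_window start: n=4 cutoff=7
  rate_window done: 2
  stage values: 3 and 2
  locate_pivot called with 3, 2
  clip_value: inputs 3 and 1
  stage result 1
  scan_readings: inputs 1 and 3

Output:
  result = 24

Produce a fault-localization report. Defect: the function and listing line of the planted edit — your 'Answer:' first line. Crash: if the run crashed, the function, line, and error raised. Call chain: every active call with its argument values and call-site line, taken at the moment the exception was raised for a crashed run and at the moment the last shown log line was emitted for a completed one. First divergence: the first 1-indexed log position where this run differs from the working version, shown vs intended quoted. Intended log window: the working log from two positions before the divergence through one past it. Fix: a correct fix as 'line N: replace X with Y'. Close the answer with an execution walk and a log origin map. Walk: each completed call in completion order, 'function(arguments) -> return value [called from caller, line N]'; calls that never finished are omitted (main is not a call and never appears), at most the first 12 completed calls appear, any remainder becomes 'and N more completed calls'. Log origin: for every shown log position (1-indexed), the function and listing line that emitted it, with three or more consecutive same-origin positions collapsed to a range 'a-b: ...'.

Answer: the defect is in scan_readings at line 34.
Core observation: Log streams are identical — the defect surfaces only in the printed output.
Call chain: main -> scan_readings(1, 3) (called at line 48).
First divergence: none; the two logs match at every position.
Execution walk:
  fold_scores([8, 7, 3, 10]) -> 3  [called from main, line 43]
  rate_window([8, 7, 3, 10], 7) -> 2  [called from main, line 44]
  clip_value(3, 1, 2) -> 1  [called from locate_pivot, line 28]
  locate_pivot(3, 2) -> 1  [called from main, line 46]
  scan_readings(1, 3) -> 24  [called from main, line 48]
Origin of each log line:
  1 — main, line 42
  2 — fold_scores, line 2
  3 — fold_scores, line 7
  4 — rate_window, line 11
  5 — rate_window, line 16
  6 — main, line 45
  7 — locate_pivot, line 25
  8 — clip_value, line 20
  9 — main, line 47
  10 — scan_readings, line 31
A correct fix: line 34: replace `24` with `23`.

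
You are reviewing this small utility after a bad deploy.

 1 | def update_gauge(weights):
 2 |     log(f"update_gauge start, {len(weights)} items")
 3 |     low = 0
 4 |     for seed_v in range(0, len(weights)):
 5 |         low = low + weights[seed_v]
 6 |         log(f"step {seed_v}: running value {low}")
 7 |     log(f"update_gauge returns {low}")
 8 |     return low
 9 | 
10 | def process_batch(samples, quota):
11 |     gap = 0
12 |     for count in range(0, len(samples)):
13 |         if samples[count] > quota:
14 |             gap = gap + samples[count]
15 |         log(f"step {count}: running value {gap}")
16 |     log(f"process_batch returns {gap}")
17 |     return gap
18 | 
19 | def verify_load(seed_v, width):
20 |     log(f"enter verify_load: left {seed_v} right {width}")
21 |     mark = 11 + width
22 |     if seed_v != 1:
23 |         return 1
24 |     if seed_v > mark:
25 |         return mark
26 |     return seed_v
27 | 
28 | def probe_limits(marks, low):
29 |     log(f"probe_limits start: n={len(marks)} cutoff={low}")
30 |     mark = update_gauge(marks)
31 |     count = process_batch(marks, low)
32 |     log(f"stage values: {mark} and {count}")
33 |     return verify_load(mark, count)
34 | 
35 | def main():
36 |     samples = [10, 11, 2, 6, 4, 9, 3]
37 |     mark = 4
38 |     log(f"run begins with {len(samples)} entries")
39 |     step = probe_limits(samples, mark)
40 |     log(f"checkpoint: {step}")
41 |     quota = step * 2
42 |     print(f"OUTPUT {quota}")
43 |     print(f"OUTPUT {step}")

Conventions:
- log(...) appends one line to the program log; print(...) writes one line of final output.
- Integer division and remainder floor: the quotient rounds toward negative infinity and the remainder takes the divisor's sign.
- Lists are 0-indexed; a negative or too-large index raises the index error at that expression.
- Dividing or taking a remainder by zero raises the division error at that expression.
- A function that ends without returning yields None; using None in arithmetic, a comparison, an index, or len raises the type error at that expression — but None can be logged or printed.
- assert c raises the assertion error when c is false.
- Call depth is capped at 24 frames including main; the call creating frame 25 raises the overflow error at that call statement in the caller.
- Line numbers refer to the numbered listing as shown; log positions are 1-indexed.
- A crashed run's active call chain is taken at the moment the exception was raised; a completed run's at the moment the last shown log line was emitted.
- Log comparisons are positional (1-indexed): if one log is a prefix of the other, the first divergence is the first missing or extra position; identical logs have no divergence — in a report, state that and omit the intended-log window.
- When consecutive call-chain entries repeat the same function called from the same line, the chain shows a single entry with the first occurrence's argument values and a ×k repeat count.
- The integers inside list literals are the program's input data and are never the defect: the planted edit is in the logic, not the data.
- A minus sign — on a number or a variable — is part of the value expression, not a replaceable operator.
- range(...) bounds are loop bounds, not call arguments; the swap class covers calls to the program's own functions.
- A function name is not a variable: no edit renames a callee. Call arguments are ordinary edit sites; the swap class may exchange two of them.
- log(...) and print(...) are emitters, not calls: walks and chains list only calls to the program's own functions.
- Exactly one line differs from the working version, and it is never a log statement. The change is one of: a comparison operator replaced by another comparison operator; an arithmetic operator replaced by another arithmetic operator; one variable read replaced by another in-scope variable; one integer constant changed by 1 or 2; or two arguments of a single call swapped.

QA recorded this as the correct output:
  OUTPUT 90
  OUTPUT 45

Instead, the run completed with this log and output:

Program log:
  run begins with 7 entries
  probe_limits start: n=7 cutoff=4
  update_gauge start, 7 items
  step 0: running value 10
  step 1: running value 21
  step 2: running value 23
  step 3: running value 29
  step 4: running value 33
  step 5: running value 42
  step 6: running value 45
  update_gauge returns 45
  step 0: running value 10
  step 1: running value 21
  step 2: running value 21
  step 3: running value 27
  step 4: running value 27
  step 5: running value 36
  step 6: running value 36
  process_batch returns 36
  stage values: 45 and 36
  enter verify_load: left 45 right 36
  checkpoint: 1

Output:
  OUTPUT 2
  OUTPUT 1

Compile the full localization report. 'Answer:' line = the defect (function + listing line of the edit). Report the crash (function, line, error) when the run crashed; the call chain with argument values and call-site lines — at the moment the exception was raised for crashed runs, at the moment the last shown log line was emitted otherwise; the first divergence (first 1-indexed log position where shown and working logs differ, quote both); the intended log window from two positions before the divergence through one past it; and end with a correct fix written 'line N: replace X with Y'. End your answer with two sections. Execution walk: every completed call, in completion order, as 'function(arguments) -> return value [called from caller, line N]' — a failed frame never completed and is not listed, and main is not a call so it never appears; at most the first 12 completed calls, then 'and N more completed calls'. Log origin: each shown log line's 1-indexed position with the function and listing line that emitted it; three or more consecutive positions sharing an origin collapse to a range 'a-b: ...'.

Answer: the defect is in verify_load at line 22.
The tell: Log line 22 is where behavior first shows: 'checkpoint: 1' appears instead of 'checkpoint: 45'.
Call chain: main.
First divergence: position 22 — the shown line 'checkpoint: 1' should read 'checkpoint: 45'.
Intended log window:
  20: stage values: 45 and 36
  21: enter verify_load: left 45 right 36
  22: checkpoint: 45
Execution walk:
  update_gauge([10, 11, 2, 6, 4, 9, 3]) -> 45  [called from probe_limits, line 30]
  process_batch([10, 11, 2, 6, 4, 9, 3], 4) -> 36  [called from probe_limits, line 31]
  verify_load(45, 36) -> 1  [called from probe_limits, line 33]
  probe_limits([10, 11, 2, 6, 4, 9, 3], 4) -> 1  [called from main, line 39]
Log origins:
  1 — main, line 38
  2 — probe_limits, line 29
  3 — update_gauge, line 2
  4-10 — update_gauge, line 6
  11 — update_gauge, line 7
  12-18 — process_batch, line 15
  19 — process_batch, line 16
  20 — probe_limits, line 32
  21 — verify_load, line 20
  22 — main, line 40
A correct fix: line 22: replace `!=` with `<`.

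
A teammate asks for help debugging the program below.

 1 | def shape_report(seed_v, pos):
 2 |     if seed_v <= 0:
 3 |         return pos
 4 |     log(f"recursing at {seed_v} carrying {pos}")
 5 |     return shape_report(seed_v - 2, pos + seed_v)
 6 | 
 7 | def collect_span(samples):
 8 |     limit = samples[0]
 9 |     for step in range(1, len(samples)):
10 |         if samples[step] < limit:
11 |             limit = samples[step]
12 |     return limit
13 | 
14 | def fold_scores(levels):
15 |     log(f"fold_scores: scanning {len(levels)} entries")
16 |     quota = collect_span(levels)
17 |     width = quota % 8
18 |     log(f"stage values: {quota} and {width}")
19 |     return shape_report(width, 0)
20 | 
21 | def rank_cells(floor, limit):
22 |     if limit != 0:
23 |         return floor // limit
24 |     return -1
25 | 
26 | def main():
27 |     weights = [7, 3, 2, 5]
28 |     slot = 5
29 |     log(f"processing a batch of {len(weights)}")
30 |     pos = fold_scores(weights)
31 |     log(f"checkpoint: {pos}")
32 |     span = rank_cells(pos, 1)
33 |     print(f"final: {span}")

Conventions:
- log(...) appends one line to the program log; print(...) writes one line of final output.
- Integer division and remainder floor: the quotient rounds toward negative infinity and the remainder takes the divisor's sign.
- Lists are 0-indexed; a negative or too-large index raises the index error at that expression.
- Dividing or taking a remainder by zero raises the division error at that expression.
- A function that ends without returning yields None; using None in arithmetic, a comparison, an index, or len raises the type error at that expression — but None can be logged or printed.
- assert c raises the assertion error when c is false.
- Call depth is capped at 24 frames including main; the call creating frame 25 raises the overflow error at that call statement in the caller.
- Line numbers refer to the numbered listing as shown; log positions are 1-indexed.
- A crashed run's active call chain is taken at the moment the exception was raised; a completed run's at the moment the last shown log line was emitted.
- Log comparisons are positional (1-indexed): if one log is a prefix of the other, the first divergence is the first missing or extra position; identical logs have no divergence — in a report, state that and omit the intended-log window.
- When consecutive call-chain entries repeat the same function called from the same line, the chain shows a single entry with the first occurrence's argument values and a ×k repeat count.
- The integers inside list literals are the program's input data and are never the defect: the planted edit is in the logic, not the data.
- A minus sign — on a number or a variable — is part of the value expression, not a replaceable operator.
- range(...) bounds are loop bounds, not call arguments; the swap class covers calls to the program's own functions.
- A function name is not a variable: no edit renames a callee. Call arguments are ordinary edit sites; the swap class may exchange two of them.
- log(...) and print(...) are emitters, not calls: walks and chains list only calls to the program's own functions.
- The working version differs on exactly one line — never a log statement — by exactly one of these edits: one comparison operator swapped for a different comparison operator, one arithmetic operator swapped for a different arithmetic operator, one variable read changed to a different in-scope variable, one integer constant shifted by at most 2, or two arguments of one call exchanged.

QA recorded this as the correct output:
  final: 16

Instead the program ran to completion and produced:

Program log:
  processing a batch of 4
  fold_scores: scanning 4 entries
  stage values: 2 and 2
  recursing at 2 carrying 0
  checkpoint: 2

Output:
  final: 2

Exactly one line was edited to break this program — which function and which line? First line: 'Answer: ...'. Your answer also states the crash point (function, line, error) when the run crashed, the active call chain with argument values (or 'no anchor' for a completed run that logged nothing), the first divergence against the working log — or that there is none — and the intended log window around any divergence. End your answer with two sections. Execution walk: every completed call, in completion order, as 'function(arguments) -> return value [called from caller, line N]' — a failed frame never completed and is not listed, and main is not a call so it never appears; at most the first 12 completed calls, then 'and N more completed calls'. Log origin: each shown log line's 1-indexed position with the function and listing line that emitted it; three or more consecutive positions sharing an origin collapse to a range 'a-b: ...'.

Answer: the defect is in collect_span at line 10.
Core observation: Log line 3 is where behavior first shows: 'stage values: 2 and 2' appears instead of 'stage values: 7 and 7'.
Call chain: main.
First divergence: position 3 — the shown line 'stage values: 2 and 2' should read 'stage values: 7 and 7'.
Intended log window:
  1: processing a batch of 4
  2: fold_scores: scanning 4 entries
  3: stage values: 7 and 7
  4: recursing at 7 carrying 0
Execution walk:
  collect_span([7, 3, 2, 5]) -> 2  [called from fold_scores, line 16]
  shape_report(0, 2) -> 2  [called from shape_report, line 5]
  shape_report(2, 0) -> 2  [called from fold_scores, line 19]
  fold_scores([7, 3, 2, 5]) -> 2  [called from main, line 30]
  rank_cells(2, 1) -> 2  [called from main, line 32]
Log origins:
  1: logged in main at line 29
  2: logged in fold_scores at line 15
  3: logged in fold_scores at line 18
  4: logged in shape_report at line 4
  5: logged in main at line 31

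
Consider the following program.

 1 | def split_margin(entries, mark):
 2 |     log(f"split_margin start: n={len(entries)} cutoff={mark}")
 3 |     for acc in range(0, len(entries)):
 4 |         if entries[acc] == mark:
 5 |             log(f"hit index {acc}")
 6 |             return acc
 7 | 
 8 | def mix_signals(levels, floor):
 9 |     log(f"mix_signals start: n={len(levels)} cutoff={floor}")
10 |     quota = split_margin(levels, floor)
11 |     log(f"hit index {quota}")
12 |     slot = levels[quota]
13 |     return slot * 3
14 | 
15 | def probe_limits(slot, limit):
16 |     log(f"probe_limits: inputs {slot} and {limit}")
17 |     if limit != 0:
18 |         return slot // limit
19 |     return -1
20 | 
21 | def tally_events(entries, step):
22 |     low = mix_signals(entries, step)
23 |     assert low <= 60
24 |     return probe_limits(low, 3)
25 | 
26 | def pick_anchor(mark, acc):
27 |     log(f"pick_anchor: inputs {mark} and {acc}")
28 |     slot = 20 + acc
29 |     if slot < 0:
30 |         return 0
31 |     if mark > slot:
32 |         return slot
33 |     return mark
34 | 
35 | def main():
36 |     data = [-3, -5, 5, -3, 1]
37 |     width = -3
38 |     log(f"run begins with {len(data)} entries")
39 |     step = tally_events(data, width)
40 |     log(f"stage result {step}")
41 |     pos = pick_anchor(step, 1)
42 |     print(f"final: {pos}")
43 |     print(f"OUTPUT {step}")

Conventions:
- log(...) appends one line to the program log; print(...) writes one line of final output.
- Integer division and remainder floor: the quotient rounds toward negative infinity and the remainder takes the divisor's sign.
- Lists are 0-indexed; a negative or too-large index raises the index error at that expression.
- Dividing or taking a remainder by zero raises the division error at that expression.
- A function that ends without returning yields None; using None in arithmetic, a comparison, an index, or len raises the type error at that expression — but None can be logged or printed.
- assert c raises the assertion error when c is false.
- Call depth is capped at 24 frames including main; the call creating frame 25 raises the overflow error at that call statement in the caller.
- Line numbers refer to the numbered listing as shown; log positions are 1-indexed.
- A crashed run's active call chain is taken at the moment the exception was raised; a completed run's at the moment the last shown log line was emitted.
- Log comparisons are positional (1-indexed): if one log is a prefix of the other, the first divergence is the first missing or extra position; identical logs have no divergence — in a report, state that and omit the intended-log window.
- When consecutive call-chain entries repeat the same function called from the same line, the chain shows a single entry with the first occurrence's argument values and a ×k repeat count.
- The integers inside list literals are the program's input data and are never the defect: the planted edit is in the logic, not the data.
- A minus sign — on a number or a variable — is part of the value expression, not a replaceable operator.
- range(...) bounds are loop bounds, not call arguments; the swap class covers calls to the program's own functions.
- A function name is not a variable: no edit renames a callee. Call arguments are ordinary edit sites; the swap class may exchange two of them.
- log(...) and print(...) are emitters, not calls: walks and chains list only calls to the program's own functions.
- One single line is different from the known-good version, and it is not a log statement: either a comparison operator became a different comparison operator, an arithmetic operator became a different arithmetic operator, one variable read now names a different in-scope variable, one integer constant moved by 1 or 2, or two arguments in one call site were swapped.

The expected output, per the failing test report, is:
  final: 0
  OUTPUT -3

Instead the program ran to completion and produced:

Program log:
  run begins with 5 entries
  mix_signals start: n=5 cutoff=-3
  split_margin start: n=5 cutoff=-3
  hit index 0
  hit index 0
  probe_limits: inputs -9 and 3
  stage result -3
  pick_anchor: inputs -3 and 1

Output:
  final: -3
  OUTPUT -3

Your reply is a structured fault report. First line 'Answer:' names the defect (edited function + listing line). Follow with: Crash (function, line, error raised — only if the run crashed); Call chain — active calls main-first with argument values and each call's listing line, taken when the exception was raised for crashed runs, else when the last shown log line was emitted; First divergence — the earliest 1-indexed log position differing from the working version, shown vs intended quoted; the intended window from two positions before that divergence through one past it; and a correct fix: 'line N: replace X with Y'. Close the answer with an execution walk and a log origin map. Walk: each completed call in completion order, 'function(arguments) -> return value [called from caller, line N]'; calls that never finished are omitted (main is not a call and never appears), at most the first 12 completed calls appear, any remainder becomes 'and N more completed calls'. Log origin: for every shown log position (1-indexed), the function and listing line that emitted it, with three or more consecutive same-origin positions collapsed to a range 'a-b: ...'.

Answer: the defect is in pick_anchor at line 29.
The tell: Nothing in the log betrays the bug — only the output does.
Call chain: main -> pick_anchor(-3, 1) (called at line 41).
First divergence: none — the logs agree in full.
Execution walk:
  split_margin([-3, -5, 5, -3, 1], -3) -> 0  [called from mix_signals, line 10]
  mix_signals([-3, -5, 5, -3, 1], -3) -> -9  [called from tally_events, line 22]
  probe_limits(-9, 3) -> -3  [called from tally_events, line 24]
  tally_events([-3, -5, 5, -3, 1], -3) -> -3  [called from main, line 39]
  pick_anchor(-3, 1) -> -3  [called from main, line 41]
Log origins:
  1: logged in main at line 38
  2: logged in mix_signals at line 9
  3: logged in split_margin at line 2
  4: logged in split_margin at line 5
  5: logged in mix_signals at line 11
  6: logged in probe_limits at line 16
  7: logged in main at line 40
  8: logged in pick_anchor at line 27
A correct fix: line 29: replace `slot` with `mark`.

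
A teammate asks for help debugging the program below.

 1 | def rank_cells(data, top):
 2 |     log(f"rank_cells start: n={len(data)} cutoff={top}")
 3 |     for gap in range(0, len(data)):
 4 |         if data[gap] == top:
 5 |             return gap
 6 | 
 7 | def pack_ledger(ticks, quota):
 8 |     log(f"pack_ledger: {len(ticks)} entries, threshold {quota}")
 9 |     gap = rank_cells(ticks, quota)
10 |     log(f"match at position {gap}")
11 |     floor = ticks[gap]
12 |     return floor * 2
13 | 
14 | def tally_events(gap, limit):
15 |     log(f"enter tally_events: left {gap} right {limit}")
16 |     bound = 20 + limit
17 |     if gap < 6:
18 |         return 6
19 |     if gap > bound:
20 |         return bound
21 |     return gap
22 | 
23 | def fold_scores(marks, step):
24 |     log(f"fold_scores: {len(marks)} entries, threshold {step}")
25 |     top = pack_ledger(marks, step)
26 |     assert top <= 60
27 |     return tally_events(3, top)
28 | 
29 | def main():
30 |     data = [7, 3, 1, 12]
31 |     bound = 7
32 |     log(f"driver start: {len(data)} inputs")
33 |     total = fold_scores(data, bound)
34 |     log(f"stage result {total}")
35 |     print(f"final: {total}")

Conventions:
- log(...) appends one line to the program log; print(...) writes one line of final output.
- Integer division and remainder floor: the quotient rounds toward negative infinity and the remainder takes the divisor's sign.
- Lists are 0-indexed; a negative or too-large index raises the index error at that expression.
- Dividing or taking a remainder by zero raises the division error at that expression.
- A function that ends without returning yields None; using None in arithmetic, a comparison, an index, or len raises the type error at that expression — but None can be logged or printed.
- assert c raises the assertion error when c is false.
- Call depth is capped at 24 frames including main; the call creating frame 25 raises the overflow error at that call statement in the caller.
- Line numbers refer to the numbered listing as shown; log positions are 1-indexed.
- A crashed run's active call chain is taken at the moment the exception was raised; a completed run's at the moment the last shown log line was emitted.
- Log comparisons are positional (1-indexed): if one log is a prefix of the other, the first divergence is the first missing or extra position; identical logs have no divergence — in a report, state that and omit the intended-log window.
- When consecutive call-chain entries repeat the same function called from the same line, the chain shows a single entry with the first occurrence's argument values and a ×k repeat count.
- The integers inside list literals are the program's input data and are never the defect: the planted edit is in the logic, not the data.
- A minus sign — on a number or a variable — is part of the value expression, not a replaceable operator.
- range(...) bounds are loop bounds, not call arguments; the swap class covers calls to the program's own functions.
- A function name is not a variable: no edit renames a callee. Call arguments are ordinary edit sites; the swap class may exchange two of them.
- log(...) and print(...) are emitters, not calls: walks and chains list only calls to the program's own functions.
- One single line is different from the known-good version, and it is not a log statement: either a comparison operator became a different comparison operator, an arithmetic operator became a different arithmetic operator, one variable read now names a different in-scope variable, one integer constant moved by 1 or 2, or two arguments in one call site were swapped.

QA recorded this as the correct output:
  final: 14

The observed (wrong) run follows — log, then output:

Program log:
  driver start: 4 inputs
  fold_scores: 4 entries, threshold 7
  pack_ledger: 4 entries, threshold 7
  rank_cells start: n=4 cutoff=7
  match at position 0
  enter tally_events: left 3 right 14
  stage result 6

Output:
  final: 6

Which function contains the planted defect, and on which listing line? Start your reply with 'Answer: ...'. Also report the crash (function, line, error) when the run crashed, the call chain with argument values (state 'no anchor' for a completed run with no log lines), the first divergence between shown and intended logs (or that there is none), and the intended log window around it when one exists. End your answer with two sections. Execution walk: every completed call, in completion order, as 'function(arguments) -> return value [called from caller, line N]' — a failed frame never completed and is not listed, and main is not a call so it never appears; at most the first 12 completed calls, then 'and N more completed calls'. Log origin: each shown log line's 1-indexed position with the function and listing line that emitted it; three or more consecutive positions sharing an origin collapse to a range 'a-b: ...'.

Answer: the defect is in fold_scores at line 27.
Key observation: At log position 6 the runs split — shown 'enter tally_events: left 3 right 14', but the working version logs 'enter tally_events: left 14 right 3'.
Call chain: main.
First divergence: at position 6 the run shows 'enter tally_events: left 3 right 14' where the working version logs 'enter tally_events: left 14 right 3'.
Intended log window:
  4: rank_cells start: n=4 cutoff=7
  5: match at position 0
  6: enter tally_events: left 14 right 3
  7: stage result 14
Execution walk:
  rank_cells([7, 3, 1, 12], 7) -> 0  [called from pack_ledger, line 9]
  pack_ledger([7, 3, 1, 12], 7) -> 14  [called from fold_scores, line 25]
  tally_events(3, 14) -> 6  [called from fold_scores, line 27]
  fold_scores([7, 3, 1, 12], 7) -> 6  [called from main, line 33]
Log line origins:
  1: from main, line 32
  2: from fold_scores, line 24
  3: from pack_ledger, line 8
  4: from rank_cells, line 2
  5: from pack_ledger, line 10
  6: from tally_events, line 15
  7: from main, line 34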